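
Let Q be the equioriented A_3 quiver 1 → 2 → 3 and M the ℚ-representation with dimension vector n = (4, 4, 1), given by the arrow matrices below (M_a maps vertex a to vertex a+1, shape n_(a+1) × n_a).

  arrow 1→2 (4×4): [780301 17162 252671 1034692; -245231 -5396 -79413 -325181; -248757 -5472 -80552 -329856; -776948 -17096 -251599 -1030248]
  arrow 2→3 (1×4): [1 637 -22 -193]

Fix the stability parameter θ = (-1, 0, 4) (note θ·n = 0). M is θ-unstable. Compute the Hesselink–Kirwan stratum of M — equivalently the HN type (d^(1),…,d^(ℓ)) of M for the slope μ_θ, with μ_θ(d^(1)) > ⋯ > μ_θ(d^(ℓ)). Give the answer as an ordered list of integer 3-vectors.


Via rank(M_{q-1}∘⋯∘M_p): M ≅ I[1,2]^3, I[1,3].
μ_θ-semistable layers: μ^(1)=4; μ^(2)=0; μ^(3)=-1

((0, 0, 1); (0, 4, 0); (4, 0, 0))


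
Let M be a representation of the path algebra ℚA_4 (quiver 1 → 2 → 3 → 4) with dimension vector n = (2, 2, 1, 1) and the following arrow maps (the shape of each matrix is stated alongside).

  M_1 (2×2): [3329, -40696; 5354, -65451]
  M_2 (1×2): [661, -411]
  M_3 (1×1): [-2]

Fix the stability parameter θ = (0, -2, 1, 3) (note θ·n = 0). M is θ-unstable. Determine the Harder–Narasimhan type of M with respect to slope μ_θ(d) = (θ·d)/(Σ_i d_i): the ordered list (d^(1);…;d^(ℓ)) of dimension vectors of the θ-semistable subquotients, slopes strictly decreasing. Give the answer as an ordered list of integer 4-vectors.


Interval decomposition of M: I[1,2], I[1,4].
HN type (ℓ=3): μ^(1)=3; μ^(2)=1; μ^(3)=-1

((0, 0, 0, 1); (0, 0, 1, 0); (2, 2, 0, 0))


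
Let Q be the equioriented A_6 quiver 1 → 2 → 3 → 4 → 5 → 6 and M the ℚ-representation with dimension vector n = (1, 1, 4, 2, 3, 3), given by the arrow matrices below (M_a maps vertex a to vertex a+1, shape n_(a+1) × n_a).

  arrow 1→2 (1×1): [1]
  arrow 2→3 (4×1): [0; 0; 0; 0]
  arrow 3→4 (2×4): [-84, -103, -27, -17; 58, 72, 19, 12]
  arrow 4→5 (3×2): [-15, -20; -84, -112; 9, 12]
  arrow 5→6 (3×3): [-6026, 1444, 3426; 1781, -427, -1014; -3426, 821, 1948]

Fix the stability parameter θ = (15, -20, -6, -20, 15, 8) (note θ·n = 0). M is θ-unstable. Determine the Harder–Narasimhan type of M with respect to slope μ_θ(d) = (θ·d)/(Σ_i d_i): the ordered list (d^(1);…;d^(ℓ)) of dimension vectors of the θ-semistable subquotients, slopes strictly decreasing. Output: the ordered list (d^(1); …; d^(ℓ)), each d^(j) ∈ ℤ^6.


Interval decomposition of M: I[1,2], I[3,3]^2, I[3,4], I[3,6], I[5,6]^2.
HN type (ℓ=4): μ^(1)=23/2; μ^(2)=-5/2; μ^(3)=-6; μ^(4)=-13

((0, 0, 0, 0, 3, 3); (1, 1, 0, 0, 0, 0); (0, 0, 2, 0, 0, 0); (0, 0, 2, 2, 0, 0))


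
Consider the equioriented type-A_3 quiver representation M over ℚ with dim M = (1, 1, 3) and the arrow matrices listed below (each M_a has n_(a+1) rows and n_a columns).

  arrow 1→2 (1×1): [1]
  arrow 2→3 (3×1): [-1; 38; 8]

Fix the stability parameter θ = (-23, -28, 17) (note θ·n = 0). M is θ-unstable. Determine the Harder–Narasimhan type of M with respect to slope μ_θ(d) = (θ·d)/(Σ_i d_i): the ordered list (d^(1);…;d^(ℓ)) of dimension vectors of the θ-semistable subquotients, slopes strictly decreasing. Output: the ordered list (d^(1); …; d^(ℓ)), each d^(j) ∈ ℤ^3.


Barcode: M ≅ I[1,3], I[3,3]^2. HN layers by μ_θ (2 steps, strictly decreasing):
  μ^(1)=17; μ^(2)=-51/2

((0, 0, 3); (1, 1, 0))


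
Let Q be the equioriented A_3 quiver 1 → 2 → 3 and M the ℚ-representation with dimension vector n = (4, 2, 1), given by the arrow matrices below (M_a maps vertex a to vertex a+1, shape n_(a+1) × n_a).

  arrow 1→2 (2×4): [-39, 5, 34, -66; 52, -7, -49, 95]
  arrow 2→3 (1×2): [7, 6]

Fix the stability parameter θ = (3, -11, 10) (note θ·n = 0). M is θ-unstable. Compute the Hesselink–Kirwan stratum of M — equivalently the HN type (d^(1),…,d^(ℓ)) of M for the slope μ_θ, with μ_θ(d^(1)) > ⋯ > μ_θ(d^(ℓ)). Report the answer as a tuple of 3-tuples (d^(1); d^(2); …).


Interval decomposition of M: I[1,1]^2, I[1,2], I[1,3].
HN type (ℓ=3): μ^(1)=10; μ^(2)=3; μ^(3)=-4

((0, 0, 1); (2, 0, 0); (2, 2, 0))


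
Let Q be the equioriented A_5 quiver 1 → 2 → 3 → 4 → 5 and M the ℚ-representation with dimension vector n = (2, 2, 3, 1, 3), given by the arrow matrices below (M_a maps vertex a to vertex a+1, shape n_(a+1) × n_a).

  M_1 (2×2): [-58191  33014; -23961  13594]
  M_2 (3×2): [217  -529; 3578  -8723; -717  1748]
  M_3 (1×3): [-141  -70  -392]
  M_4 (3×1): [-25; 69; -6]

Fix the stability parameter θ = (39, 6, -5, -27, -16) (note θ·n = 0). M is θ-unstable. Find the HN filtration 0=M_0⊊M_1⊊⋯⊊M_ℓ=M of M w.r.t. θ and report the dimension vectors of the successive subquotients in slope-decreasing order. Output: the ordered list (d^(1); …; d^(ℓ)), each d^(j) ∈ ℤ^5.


Via rank(M_{q-1}∘⋯∘M_p): M ≅ I[1,1], I[1,3], I[2,5], I[3,3], I[5,5]^2.
μ_θ-semistable layers: μ^(1)=39; μ^(2)=40/3; μ^(3)=-5; μ^(4)=-21/2; μ^(5)=-16

((1, 0, 0, 0, 0); (1, 1, 1, 0, 0); (0, 0, 1, 0, 0); (0, 1, 1, 1, 1); (0, 0, 0, 0, 2))


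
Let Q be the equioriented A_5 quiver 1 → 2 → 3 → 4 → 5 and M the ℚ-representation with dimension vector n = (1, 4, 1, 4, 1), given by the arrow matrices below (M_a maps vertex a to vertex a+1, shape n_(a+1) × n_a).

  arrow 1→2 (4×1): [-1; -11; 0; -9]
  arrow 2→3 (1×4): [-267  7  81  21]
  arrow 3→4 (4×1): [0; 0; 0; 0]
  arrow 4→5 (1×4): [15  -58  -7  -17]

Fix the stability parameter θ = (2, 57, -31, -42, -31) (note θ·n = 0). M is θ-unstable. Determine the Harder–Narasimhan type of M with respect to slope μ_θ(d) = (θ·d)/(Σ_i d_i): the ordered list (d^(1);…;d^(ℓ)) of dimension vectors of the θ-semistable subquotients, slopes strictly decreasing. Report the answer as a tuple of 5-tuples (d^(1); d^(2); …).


Via rank(M_{q-1}∘⋯∘M_p): M ≅ I[1,3], I[2,2]^3, I[4,4]^3, I[4,5].
μ_θ-semistable layers: μ^(1)=57; μ^(2)=13; μ^(3)=2; μ^(4)=-31; μ^(5)=-42

((0, 3, 0, 0, 0); (0, 1, 1, 0, 0); (1, 0, 0, 0, 0); (0, 0, 0, 0, 1); (0, 0, 0, 4, 0))


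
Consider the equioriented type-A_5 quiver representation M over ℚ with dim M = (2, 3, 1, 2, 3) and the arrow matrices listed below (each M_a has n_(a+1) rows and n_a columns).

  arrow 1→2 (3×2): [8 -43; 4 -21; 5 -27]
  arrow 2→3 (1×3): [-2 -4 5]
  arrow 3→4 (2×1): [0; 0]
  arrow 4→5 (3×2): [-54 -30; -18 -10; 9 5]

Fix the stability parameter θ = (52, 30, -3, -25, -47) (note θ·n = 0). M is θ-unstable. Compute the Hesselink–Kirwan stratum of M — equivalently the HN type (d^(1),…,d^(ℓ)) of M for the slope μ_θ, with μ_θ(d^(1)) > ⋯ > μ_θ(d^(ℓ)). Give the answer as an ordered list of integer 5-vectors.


Via rank(M_{q-1}∘⋯∘M_p): M ≅ I[1,2], I[1,3], I[2,2], I[4,4], I[4,5], I[5,5]^2.
μ_θ-semistable layers: μ^(1)=41; μ^(2)=30; μ^(3)=79/3; μ^(4)=-25; μ^(5)=-36; μ^(6)=-47

((1, 1, 0, 0, 0); (0, 1, 0, 0, 0); (1, 1, 1, 0, 0); (0, 0, 0, 1, 0); (0, 0, 0, 1, 1); (0, 0, 0, 0, 2))


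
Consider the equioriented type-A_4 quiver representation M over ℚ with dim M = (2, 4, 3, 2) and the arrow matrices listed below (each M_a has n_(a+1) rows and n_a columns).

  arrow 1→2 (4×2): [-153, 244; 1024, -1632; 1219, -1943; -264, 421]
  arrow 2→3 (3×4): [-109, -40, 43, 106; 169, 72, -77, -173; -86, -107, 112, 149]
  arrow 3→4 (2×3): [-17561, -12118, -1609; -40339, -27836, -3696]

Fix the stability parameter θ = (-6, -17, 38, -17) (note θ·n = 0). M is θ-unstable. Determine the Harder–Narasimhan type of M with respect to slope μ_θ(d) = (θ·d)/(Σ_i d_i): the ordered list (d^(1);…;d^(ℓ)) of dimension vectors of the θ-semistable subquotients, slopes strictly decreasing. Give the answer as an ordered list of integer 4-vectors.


Barcode: M ≅ I[1,3], I[1,4], I[2,2], I[2,4]. HN layers by μ_θ (4 steps, strictly decreasing):
  μ^(1)=38; μ^(2)=21/2; μ^(3)=-23/2; μ^(4)=-17

((0, 0, 1, 0); (0, 0, 2, 2); (2, 2, 0, 0); (0, 2, 0, 0))


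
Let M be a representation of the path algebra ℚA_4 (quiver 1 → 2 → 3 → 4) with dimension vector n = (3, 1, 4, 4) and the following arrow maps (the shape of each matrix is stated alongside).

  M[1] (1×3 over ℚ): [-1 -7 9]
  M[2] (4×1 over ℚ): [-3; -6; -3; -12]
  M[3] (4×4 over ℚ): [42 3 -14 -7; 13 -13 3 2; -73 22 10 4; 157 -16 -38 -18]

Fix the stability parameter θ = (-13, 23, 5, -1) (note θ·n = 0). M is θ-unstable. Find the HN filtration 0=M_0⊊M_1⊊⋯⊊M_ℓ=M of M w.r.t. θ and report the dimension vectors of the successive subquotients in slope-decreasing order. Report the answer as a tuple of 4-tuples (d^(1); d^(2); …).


Via rank(M_{q-1}∘⋯∘M_p): M ≅ I[1,1]^2, I[1,4], I[3,3], I[3,4]^2, I[4,4].
μ_θ-semistable layers: μ^(1)=9; μ^(2)=5; μ^(3)=2; μ^(4)=-1; μ^(5)=-13

((0, 1, 1, 1); (0, 0, 1, 0); (0, 0, 2, 2); (0, 0, 0, 1); (3, 0, 0, 0))


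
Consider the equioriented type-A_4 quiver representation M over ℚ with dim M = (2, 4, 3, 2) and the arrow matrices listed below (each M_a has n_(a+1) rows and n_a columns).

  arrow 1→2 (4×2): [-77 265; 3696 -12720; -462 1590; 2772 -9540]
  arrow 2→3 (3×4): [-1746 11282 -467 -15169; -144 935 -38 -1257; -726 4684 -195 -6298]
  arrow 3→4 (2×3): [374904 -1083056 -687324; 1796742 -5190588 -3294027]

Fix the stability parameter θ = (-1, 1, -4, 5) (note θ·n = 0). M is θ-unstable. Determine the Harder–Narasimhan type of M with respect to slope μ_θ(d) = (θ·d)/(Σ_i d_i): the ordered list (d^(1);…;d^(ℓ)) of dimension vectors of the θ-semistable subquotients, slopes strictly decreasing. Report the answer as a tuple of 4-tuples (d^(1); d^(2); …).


Barcode: M ≅ I[1,1], I[1,2], I[2,3]^2, I[2,4], I[4,4]. HN layers by μ_θ (4 steps, strictly decreasing):
  μ^(1)=5; μ^(2)=1; μ^(3)=-1; μ^(4)=-3/2

((0, 0, 0, 2); (0, 1, 0, 0); (2, 0, 0, 0); (0, 3, 3, 0))


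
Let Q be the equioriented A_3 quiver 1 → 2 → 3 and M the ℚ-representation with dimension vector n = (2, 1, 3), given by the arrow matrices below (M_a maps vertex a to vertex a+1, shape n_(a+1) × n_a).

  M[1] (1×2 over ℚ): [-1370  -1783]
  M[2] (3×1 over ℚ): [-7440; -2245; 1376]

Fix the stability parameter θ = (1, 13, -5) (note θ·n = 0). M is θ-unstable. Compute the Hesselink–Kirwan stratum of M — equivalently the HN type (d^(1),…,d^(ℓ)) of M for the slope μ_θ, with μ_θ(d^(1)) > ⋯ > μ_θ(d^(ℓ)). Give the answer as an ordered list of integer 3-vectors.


Interval decomposition of M: I[1,1], I[1,3], I[3,3]^2.
HN type (ℓ=3): μ^(1)=4; μ^(2)=1; μ^(3)=-5

((0, 1, 1); (2, 0, 0); (0, 0, 2))


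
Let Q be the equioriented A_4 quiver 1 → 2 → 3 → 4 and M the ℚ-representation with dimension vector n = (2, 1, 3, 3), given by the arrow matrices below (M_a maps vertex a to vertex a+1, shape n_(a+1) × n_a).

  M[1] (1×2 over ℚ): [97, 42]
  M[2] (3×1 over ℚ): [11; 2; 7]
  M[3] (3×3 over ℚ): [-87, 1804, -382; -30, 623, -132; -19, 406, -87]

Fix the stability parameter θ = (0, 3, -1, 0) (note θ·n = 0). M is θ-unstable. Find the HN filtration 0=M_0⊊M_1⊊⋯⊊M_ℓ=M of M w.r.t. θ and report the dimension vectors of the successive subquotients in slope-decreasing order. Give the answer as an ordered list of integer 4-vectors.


Via rank(M_{q-1}∘⋯∘M_p): M ≅ I[1,1], I[1,4], I[3,4]^2.
μ_θ-semistable layers: μ^(1)=2/3; μ^(2)=0; μ^(3)=-1

((0, 1, 1, 1); (2, 0, 0, 2); (0, 0, 2, 0))


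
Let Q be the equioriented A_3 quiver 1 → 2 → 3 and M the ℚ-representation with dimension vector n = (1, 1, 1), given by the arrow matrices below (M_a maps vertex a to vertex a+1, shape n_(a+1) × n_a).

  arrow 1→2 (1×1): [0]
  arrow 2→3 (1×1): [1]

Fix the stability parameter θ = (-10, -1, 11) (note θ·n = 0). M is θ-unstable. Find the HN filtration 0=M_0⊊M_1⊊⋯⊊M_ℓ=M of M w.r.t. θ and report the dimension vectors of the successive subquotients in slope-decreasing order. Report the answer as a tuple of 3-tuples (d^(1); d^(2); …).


Barcode: M ≅ I[1,1], I[2,3]. HN layers by μ_θ (3 steps, strictly decreasing):
  μ^(1)=11; μ^(2)=-1; μ^(3)=-10

((0, 0, 1); (0, 1, 0); (1, 0, 0))


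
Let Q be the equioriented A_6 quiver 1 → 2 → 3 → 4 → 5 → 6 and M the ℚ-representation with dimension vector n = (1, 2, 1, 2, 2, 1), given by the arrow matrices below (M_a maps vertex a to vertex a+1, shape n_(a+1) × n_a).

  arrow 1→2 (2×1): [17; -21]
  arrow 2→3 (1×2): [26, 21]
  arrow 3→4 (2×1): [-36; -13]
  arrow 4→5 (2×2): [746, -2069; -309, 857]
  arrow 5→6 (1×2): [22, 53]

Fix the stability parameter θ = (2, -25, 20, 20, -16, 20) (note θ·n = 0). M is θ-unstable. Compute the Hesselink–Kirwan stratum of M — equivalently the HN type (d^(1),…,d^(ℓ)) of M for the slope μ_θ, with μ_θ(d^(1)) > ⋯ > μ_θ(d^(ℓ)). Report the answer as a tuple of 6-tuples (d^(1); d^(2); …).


Via rank(M_{q-1}∘⋯∘M_p): M ≅ I[1,6], I[2,2], I[4,5].
μ_θ-semistable layers: μ^(1)=20; μ^(2)=8; μ^(3)=2; μ^(4)=-23/2; μ^(5)=-25

((0, 0, 0, 0, 0, 1); (0, 0, 1, 1, 1, 0); (0, 0, 0, 1, 1, 0); (1, 1, 0, 0, 0, 0); (0, 1, 0, 0, 0, 0))


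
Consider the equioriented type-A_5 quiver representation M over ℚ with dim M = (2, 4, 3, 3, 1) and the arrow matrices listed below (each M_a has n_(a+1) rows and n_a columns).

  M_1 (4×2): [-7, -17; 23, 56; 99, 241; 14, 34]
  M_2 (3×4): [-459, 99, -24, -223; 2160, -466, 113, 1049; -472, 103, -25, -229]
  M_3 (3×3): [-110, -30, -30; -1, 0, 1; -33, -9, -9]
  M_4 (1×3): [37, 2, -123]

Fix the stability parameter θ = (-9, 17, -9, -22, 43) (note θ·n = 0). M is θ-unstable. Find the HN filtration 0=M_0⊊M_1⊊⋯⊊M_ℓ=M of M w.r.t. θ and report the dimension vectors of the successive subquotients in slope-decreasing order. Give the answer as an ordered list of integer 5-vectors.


Barcode: M ≅ I[1,3], I[1,5], I[2,2], I[2,4], I[4,4]. HN layers by μ_θ (6 steps, strictly decreasing):
  μ^(1)=43; μ^(2)=17; μ^(3)=4; μ^(4)=-14/3; μ^(5)=-9; μ^(6)=-22

((0, 0, 0, 0, 1); (0, 1, 0, 0, 0); (0, 1, 1, 0, 0); (0, 2, 2, 2, 0); (2, 0, 0, 0, 0); (0, 0, 0, 1, 0))


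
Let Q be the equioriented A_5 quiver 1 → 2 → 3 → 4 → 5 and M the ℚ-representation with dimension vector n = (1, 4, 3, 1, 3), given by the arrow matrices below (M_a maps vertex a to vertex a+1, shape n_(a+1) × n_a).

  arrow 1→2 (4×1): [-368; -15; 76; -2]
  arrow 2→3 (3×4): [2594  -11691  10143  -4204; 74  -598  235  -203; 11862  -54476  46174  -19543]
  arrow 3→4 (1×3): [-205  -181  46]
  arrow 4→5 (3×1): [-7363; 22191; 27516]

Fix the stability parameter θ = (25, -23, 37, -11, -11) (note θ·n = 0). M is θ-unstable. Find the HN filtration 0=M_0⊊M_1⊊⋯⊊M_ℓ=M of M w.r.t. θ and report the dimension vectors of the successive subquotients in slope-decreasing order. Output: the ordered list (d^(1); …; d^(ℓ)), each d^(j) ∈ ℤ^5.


Barcode: M ≅ I[1,5], I[2,2], I[2,3]^2, I[5,5]^2. HN layers by μ_θ (5 steps, strictly decreasing):
  μ^(1)=37; μ^(2)=5; μ^(3)=1; μ^(4)=-11; μ^(5)=-23

((0, 0, 2, 0, 0); (0, 0, 1, 1, 1); (1, 1, 0, 0, 0); (0, 0, 0, 0, 2); (0, 3, 0, 0, 0))


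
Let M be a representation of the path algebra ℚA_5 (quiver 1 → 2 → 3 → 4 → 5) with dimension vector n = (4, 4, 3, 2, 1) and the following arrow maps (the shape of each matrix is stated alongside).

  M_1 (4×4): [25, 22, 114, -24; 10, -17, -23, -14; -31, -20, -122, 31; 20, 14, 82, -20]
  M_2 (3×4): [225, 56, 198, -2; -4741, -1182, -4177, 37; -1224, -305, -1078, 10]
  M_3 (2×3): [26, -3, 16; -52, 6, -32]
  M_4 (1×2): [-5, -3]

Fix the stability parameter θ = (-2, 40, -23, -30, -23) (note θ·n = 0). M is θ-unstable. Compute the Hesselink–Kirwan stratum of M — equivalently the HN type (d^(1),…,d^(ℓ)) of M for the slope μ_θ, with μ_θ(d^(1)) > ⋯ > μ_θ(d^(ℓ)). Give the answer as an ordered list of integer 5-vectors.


Interval decomposition of M: I[1,1], I[1,3]^2, I[1,5], I[2,2], I[4,4].
HN type (ℓ=5): μ^(1)=40; μ^(2)=17/2; μ^(3)=-2; μ^(4)=-38/5; μ^(5)=-30

((0, 1, 0, 0, 0); (0, 2, 2, 0, 0); (3, 0, 0, 0, 0); (1, 1, 1, 1, 1); (0, 0, 0, 1, 0))


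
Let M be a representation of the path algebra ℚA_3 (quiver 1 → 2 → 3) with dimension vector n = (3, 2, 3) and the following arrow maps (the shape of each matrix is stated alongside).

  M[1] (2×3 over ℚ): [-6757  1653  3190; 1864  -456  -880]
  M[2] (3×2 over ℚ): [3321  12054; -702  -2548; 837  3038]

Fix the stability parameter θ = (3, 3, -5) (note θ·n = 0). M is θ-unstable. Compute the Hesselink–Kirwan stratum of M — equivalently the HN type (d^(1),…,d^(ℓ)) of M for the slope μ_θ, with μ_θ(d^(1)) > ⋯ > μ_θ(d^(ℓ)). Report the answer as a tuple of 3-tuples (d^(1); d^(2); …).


Interval decomposition of M: I[1,1]^2, I[1,3], I[2,2], I[3,3]^2.
HN type (ℓ=3): μ^(1)=3; μ^(2)=1/3; μ^(3)=-5

((2, 1, 0); (1, 1, 1); (0, 0, 2))


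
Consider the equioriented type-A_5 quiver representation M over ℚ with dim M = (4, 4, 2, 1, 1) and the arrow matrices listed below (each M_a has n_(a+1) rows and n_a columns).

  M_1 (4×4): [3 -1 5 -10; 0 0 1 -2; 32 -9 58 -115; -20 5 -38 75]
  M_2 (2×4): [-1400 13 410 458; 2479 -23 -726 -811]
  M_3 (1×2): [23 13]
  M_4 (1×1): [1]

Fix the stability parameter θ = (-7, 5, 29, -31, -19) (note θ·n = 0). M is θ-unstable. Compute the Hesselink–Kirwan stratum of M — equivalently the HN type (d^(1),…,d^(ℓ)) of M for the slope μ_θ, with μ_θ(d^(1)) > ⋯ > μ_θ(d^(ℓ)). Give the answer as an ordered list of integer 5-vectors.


Barcode: M ≅ I[1,1], I[1,2], I[1,3], I[1,5], I[2,2]. HN layers by μ_θ (4 steps, strictly decreasing):
  μ^(1)=29; μ^(2)=5; μ^(3)=-4; μ^(4)=-7

((0, 0, 1, 0, 0); (0, 3, 0, 0, 0); (0, 1, 1, 1, 1); (4, 0, 0, 0, 0))


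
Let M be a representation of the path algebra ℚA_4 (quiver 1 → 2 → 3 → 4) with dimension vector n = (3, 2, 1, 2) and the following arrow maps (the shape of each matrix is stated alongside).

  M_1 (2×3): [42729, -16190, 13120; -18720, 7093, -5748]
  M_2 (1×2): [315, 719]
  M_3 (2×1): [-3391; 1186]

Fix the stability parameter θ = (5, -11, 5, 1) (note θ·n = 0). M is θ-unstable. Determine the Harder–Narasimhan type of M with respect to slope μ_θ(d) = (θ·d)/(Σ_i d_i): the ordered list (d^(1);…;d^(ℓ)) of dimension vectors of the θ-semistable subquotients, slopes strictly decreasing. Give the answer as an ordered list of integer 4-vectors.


Interval decomposition of M: I[1,1], I[1,2], I[1,4], I[4,4].
HN type (ℓ=4): μ^(1)=5; μ^(2)=3; μ^(3)=1; μ^(4)=-3

((1, 0, 0, 0); (0, 0, 1, 1); (0, 0, 0, 1); (2, 2, 0, 0))


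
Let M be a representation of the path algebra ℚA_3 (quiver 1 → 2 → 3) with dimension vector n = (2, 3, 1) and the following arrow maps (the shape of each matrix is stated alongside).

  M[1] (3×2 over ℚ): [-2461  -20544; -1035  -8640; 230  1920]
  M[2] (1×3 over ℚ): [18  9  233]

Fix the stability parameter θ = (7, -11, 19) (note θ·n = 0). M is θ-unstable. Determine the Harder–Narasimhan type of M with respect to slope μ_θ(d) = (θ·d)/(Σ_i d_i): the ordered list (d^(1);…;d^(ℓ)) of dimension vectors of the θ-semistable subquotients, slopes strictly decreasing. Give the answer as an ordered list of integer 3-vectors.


Via rank(M_{q-1}∘⋯∘M_p): M ≅ I[1,1], I[1,3], I[2,2]^2.
μ_θ-semistable layers: μ^(1)=19; μ^(2)=7; μ^(3)=-2; μ^(4)=-11

((0, 0, 1); (1, 0, 0); (1, 1, 0); (0, 2, 0))


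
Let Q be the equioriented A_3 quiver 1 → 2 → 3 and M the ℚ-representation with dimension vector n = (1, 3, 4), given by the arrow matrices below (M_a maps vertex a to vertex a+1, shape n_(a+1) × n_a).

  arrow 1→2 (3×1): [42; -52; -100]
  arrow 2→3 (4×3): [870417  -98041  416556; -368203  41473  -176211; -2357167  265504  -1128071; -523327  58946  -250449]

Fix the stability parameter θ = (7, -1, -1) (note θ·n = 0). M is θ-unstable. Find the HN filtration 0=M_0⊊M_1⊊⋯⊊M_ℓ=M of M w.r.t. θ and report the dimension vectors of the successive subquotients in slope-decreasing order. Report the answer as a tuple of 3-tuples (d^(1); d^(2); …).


Barcode: M ≅ I[1,3], I[2,3]^2, I[3,3]. HN layers by μ_θ (2 steps, strictly decreasing):
  μ^(1)=5/3; μ^(2)=-1

((1, 1, 1); (0, 2, 3))


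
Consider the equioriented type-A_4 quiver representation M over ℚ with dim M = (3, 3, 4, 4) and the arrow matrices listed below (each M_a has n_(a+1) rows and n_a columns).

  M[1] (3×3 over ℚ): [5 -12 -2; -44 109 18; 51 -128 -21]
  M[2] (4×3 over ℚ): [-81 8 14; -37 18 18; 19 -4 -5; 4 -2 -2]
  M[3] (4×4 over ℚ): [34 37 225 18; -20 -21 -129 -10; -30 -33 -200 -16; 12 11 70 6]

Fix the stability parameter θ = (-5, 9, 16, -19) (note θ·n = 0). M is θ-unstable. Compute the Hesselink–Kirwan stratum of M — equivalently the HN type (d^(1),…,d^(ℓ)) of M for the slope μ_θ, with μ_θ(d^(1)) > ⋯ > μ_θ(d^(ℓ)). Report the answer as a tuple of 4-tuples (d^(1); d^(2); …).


Via rank(M_{q-1}∘⋯∘M_p): M ≅ I[1,4]^3, I[3,4].
μ_θ-semistable layers: μ^(1)=2; μ^(2)=-3/2; μ^(3)=-5

((0, 3, 3, 3); (0, 0, 1, 1); (3, 0, 0, 0))


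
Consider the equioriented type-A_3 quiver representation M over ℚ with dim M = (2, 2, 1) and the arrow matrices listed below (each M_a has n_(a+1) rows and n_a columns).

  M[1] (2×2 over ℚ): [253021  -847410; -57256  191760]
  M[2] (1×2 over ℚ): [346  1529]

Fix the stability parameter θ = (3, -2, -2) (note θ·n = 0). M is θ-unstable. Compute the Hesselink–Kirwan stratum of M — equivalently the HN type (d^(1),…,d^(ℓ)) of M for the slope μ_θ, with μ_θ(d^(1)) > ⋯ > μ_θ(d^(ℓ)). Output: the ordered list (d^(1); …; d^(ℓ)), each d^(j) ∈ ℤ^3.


Barcode: M ≅ I[1,1], I[1,3], I[2,2]. HN layers by μ_θ (3 steps, strictly decreasing):
  μ^(1)=3; μ^(2)=-1/3; μ^(3)=-2

((1, 0, 0); (1, 1, 1); (0, 1, 0))


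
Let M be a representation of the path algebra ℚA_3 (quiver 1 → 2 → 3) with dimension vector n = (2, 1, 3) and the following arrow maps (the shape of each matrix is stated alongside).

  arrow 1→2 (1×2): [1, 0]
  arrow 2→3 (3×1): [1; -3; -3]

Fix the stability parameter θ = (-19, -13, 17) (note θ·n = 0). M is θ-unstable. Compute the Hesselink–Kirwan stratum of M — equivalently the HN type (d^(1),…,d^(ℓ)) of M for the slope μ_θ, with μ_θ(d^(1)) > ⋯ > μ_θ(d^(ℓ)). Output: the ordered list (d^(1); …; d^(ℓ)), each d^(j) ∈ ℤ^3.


Barcode: M ≅ I[1,1], I[1,3], I[3,3]^2. HN layers by μ_θ (3 steps, strictly decreasing):
  μ^(1)=17; μ^(2)=-13; μ^(3)=-19

((0, 0, 3); (0, 1, 0); (2, 0, 0))


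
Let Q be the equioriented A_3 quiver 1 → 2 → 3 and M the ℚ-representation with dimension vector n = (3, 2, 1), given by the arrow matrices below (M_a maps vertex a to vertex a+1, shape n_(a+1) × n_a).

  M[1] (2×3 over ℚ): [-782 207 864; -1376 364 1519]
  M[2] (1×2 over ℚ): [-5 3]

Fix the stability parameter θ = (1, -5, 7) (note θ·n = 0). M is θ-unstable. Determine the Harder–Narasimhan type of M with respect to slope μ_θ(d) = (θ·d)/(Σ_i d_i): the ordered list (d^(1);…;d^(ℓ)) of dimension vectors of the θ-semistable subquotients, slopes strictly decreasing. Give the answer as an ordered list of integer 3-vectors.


Barcode: M ≅ I[1,1], I[1,2], I[1,3]. HN layers by μ_θ (3 steps, strictly decreasing):
  μ^(1)=7; μ^(2)=1; μ^(3)=-2

((0, 0, 1); (1, 0, 0); (2, 2, 0))


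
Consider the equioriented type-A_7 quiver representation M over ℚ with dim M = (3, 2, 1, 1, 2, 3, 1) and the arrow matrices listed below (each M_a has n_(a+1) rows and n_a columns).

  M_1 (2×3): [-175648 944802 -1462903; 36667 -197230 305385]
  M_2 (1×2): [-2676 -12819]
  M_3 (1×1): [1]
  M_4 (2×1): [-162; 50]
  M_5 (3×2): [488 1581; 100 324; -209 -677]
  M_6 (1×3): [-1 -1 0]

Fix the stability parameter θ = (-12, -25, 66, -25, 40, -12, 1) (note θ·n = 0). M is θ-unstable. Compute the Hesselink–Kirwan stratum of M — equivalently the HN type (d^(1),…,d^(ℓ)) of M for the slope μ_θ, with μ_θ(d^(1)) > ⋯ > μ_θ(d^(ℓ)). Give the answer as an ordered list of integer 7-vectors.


Via rank(M_{q-1}∘⋯∘M_p): M ≅ I[1,1], I[1,2], I[1,7], I[5,6], I[6,6].
μ_θ-semistable layers: μ^(1)=14; μ^(2)=-12; μ^(3)=-37/2

((0, 0, 1, 1, 2, 2, 1); (1, 0, 0, 0, 0, 1, 0); (2, 2, 0, 0, 0, 0, 0))


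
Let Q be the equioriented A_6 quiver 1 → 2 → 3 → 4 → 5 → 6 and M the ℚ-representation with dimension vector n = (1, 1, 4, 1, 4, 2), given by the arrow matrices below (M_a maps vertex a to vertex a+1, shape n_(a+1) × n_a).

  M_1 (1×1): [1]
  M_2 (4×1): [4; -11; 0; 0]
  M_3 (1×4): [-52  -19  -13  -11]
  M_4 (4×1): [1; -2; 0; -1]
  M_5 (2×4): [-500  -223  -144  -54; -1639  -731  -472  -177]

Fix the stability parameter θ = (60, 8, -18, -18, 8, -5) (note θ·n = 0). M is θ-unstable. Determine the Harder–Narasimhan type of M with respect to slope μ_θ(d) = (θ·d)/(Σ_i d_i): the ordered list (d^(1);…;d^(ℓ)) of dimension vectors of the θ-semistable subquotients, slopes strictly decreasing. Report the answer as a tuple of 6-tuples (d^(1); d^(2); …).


Via rank(M_{q-1}∘⋯∘M_p): M ≅ I[1,5], I[3,3]^3, I[5,5], I[5,6]^2.
μ_θ-semistable layers: μ^(1)=8; μ^(2)=3/2; μ^(3)=-18

((1, 1, 1, 1, 2, 0); (0, 0, 0, 0, 2, 2); (0, 0, 3, 0, 0, 0))


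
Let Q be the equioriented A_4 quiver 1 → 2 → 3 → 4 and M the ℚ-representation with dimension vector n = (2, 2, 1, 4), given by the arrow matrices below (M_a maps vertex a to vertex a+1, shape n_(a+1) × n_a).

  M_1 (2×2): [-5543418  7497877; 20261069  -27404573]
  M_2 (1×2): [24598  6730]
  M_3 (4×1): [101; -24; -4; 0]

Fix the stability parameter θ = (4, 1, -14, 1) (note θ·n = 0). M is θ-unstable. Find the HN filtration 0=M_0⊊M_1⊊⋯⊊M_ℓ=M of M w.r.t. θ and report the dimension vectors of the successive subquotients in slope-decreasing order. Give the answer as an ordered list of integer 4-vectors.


Interval decomposition of M: I[1,2], I[1,4], I[4,4]^3.
HN type (ℓ=3): μ^(1)=5/2; μ^(2)=1; μ^(3)=-3

((1, 1, 0, 0); (0, 0, 0, 4); (1, 1, 1, 0))


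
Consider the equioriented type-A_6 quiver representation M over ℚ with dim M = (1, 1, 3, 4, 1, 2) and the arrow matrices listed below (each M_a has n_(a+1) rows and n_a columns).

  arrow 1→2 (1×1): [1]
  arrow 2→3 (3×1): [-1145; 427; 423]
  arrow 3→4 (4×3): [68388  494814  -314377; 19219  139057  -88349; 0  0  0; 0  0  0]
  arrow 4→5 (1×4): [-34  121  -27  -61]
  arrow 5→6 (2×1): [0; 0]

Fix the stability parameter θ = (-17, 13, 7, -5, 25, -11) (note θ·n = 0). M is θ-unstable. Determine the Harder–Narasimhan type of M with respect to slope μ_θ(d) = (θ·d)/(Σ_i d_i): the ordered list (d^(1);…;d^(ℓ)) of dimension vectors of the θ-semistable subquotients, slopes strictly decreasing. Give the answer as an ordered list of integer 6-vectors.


Interval decomposition of M: I[1,5], I[3,3], I[3,4], I[4,4]^2, I[6,6]^2.
HN type (ℓ=7): μ^(1)=25; μ^(2)=7; μ^(3)=5; μ^(4)=1; μ^(5)=-5; μ^(6)=-11; μ^(7)=-17

((0, 0, 0, 0, 1, 0); (0, 0, 1, 0, 0, 0); (0, 1, 1, 1, 0, 0); (0, 0, 1, 1, 0, 0); (0, 0, 0, 2, 0, 0); (0, 0, 0, 0, 0, 2); (1, 0, 0, 0, 0, 0))


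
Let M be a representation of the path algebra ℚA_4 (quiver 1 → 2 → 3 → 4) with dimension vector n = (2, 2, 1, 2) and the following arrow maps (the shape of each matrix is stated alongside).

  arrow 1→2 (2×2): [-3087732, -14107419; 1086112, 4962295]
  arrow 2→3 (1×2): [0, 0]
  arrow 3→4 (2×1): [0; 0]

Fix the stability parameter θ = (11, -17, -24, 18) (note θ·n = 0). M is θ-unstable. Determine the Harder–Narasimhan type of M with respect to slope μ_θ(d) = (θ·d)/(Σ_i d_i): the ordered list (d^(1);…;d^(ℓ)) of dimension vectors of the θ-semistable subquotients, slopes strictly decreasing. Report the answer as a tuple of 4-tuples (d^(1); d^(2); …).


Interval decomposition of M: I[1,2]^2, I[3,3], I[4,4]^2.
HN type (ℓ=3): μ^(1)=18; μ^(2)=-3; μ^(3)=-24

((0, 0, 0, 2); (2, 2, 0, 0); (0, 0, 1, 0))


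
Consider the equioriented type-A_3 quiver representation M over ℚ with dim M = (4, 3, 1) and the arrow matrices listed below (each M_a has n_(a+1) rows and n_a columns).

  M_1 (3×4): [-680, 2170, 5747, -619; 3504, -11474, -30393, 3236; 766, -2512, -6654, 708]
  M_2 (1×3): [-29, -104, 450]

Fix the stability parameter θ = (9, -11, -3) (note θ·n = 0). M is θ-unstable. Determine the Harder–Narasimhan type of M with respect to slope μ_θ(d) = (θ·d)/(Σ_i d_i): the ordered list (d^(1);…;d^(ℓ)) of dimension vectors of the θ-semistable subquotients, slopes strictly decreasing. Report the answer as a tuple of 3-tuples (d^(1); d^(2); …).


Barcode: M ≅ I[1,1], I[1,2]^2, I[1,3]. HN layers by μ_θ (3 steps, strictly decreasing):
  μ^(1)=9; μ^(2)=-1; μ^(3)=-5/3

((1, 0, 0); (2, 2, 0); (1, 1, 1))


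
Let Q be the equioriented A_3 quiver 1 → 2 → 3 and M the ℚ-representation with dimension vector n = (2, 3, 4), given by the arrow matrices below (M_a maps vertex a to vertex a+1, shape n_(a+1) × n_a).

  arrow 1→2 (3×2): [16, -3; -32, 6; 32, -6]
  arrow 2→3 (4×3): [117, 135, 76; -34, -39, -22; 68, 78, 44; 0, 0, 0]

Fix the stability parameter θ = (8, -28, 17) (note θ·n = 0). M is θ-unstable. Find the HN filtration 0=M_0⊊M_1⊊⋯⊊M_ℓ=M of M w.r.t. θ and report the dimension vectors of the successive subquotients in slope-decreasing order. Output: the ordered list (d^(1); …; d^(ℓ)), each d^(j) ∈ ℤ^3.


Via rank(M_{q-1}∘⋯∘M_p): M ≅ I[1,1], I[1,3], I[2,2], I[2,3], I[3,3]^2.
μ_θ-semistable layers: μ^(1)=17; μ^(2)=8; μ^(3)=-10; μ^(4)=-28

((0, 0, 4); (1, 0, 0); (1, 1, 0); (0, 2, 0))


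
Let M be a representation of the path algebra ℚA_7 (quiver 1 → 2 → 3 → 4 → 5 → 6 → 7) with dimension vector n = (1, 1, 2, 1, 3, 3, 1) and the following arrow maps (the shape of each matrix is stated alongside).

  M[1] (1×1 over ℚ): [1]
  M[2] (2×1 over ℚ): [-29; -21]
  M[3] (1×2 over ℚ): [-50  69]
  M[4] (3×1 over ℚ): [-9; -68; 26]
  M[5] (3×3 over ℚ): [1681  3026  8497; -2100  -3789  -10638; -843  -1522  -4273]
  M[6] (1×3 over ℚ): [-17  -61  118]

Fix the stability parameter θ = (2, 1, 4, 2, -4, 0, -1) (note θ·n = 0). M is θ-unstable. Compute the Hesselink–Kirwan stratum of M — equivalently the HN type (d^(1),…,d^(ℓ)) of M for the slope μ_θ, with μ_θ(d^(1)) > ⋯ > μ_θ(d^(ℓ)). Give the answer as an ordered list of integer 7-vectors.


Barcode: M ≅ I[1,7], I[3,3], I[5,6]^2. HN layers by μ_θ (4 steps, strictly decreasing):
  μ^(1)=4; μ^(2)=4/7; μ^(3)=0; μ^(4)=-4

((0, 0, 1, 0, 0, 0, 0); (1, 1, 1, 1, 1, 1, 1); (0, 0, 0, 0, 0, 2, 0); (0, 0, 0, 0, 2, 0, 0))


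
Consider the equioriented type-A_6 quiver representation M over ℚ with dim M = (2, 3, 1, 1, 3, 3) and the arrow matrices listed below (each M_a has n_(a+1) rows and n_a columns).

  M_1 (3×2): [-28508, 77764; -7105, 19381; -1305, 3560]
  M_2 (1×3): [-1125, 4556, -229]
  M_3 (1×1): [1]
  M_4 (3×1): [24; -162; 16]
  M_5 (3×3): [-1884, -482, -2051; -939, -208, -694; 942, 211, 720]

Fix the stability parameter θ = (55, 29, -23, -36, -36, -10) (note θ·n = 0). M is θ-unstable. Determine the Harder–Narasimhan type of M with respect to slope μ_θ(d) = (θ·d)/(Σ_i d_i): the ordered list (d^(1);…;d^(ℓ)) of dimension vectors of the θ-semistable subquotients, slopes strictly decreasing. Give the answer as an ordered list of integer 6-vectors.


Barcode: M ≅ I[1,2], I[1,6], I[2,2], I[5,6]^2. HN layers by μ_θ (5 steps, strictly decreasing):
  μ^(1)=42; μ^(2)=29; μ^(3)=-7/2; μ^(4)=-10; μ^(5)=-36

((1, 1, 0, 0, 0, 0); (0, 1, 0, 0, 0, 0); (1, 1, 1, 1, 1, 1); (0, 0, 0, 0, 0, 2); (0, 0, 0, 0, 2, 0))


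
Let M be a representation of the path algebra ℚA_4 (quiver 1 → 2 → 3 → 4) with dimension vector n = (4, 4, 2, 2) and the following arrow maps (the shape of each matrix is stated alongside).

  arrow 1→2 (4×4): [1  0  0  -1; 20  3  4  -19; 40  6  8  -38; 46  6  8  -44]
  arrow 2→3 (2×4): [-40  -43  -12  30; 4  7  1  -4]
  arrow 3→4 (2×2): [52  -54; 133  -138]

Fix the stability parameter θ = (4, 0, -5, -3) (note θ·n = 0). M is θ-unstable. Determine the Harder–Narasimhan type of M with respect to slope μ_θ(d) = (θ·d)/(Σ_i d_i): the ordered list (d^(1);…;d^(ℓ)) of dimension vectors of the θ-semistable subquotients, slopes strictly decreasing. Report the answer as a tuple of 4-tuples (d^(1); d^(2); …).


Via rank(M_{q-1}∘⋯∘M_p): M ≅ I[1,1]^2, I[1,2], I[1,4], I[2,2], I[2,4].
μ_θ-semistable layers: μ^(1)=4; μ^(2)=2; μ^(3)=0; μ^(4)=-1; μ^(5)=-8/3

((2, 0, 0, 0); (1, 1, 0, 0); (0, 1, 0, 0); (1, 1, 1, 1); (0, 1, 1, 1))


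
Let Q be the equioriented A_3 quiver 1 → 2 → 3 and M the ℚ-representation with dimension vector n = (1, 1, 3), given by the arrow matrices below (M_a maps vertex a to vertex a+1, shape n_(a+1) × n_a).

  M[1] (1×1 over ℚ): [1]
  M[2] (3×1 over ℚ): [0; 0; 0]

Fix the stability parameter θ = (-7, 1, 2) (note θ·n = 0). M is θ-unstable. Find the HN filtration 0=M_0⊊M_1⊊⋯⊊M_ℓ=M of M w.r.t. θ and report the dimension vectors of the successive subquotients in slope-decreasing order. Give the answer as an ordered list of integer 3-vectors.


Interval decomposition of M: I[1,2], I[3,3]^3.
HN type (ℓ=3): μ^(1)=2; μ^(2)=1; μ^(3)=-7

((0, 0, 3); (0, 1, 0); (1, 0, 0))


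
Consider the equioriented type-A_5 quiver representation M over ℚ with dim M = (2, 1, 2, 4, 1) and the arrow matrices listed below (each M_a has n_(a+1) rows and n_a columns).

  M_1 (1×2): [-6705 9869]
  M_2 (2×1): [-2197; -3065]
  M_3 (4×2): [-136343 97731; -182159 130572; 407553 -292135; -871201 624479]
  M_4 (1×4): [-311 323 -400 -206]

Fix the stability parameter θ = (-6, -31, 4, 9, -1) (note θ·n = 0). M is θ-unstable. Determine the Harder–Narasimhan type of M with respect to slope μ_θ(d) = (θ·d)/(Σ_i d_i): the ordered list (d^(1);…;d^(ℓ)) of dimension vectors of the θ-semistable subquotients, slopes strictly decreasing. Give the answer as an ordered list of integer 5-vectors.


Via rank(M_{q-1}∘⋯∘M_p): M ≅ I[1,1], I[1,5], I[3,4], I[4,4]^2.
μ_θ-semistable layers: μ^(1)=9; μ^(2)=4; μ^(3)=-6; μ^(4)=-37/2

((0, 0, 0, 3, 0); (0, 0, 2, 1, 1); (1, 0, 0, 0, 0); (1, 1, 0, 0, 0))


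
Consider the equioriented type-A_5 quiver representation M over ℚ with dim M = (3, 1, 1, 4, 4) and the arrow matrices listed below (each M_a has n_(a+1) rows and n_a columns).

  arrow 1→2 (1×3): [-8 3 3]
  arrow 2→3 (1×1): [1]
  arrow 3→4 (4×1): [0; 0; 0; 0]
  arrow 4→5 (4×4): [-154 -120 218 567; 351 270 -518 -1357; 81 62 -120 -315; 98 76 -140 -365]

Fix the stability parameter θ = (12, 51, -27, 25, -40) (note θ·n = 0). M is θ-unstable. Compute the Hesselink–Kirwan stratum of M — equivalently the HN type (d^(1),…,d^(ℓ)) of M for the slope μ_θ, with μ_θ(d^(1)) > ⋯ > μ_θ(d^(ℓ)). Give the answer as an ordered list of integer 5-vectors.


Barcode: M ≅ I[1,1]^2, I[1,3], I[4,4], I[4,5]^3, I[5,5]. HN layers by μ_θ (4 steps, strictly decreasing):
  μ^(1)=25; μ^(2)=12; μ^(3)=-15/2; μ^(4)=-40

((0, 0, 0, 1, 0); (3, 1, 1, 0, 0); (0, 0, 0, 3, 3); (0, 0, 0, 0, 1))


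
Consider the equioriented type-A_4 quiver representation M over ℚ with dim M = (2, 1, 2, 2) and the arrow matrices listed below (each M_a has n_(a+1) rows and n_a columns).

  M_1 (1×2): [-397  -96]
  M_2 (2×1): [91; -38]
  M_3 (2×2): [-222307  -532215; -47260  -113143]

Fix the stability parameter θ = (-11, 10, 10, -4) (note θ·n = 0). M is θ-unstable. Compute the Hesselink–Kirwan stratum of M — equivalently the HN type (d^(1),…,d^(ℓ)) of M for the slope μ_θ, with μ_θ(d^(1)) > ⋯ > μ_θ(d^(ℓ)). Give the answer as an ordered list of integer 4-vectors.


Via rank(M_{q-1}∘⋯∘M_p): M ≅ I[1,1], I[1,4], I[3,4].
μ_θ-semistable layers: μ^(1)=16/3; μ^(2)=3; μ^(3)=-11

((0, 1, 1, 1); (0, 0, 1, 1); (2, 0, 0, 0))


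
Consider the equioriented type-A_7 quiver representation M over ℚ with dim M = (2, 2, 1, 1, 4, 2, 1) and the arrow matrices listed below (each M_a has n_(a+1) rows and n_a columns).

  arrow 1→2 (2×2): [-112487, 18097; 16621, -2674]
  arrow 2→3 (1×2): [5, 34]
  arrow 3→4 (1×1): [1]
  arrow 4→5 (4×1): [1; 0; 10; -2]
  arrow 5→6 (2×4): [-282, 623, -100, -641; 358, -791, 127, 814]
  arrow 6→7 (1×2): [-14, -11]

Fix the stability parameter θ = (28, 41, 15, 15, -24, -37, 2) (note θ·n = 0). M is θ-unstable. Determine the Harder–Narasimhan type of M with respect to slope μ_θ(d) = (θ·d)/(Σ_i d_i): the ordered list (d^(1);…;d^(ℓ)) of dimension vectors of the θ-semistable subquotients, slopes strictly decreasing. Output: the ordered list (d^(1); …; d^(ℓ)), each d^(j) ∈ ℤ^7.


Via rank(M_{q-1}∘⋯∘M_p): M ≅ I[1,2], I[1,5], I[5,5], I[5,6], I[5,7].
μ_θ-semistable layers: μ^(1)=41; μ^(2)=28; μ^(3)=15; μ^(4)=2; μ^(5)=-24; μ^(6)=-61/2

((0, 1, 0, 0, 0, 0, 0); (1, 0, 0, 0, 0, 0, 0); (1, 1, 1, 1, 1, 0, 0); (0, 0, 0, 0, 0, 0, 1); (0, 0, 0, 0, 1, 0, 0); (0, 0, 0, 0, 2, 2, 0))


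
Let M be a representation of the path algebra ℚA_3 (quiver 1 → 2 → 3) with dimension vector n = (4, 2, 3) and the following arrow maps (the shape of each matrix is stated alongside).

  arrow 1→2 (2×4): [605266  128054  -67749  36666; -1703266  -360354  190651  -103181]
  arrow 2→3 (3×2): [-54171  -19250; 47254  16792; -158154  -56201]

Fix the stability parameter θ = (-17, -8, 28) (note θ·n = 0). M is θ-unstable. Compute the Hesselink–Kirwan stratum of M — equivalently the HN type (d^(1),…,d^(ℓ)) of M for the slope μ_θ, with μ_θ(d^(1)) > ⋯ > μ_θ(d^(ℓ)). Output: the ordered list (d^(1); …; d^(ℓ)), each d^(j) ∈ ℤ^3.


Interval decomposition of M: I[1,1]^2, I[1,3]^2, I[3,3].
HN type (ℓ=3): μ^(1)=28; μ^(2)=-8; μ^(3)=-17

((0, 0, 3); (0, 2, 0); (4, 0, 0))


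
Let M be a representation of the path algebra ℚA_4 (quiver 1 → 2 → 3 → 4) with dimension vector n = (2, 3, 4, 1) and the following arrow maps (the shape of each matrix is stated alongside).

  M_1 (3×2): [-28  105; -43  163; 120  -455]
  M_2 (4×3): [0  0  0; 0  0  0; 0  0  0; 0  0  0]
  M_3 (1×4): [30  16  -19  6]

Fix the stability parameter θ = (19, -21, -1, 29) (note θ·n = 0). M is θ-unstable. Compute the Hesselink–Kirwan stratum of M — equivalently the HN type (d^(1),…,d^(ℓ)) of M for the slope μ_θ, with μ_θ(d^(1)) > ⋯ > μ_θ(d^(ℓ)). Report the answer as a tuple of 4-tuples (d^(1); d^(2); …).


Via rank(M_{q-1}∘⋯∘M_p): M ≅ I[1,2]^2, I[2,2], I[3,3]^3, I[3,4].
μ_θ-semistable layers: μ^(1)=29; μ^(2)=-1; μ^(3)=-21

((0, 0, 0, 1); (2, 2, 4, 0); (0, 1, 0, 0))


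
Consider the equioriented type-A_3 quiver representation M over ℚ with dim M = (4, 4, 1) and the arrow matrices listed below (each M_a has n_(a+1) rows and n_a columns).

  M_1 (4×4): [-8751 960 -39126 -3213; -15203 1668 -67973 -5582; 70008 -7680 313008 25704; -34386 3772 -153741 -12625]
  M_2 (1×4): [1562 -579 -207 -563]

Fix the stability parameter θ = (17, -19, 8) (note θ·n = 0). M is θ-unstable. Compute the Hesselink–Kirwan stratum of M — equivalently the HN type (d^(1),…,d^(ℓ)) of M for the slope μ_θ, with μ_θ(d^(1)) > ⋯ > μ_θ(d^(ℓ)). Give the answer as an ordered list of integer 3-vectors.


Interval decomposition of M: I[1,1]^2, I[1,2], I[1,3], I[2,2]^2.
HN type (ℓ=4): μ^(1)=17; μ^(2)=8; μ^(3)=-1; μ^(4)=-19

((2, 0, 0); (0, 0, 1); (2, 2, 0); (0, 2, 0))


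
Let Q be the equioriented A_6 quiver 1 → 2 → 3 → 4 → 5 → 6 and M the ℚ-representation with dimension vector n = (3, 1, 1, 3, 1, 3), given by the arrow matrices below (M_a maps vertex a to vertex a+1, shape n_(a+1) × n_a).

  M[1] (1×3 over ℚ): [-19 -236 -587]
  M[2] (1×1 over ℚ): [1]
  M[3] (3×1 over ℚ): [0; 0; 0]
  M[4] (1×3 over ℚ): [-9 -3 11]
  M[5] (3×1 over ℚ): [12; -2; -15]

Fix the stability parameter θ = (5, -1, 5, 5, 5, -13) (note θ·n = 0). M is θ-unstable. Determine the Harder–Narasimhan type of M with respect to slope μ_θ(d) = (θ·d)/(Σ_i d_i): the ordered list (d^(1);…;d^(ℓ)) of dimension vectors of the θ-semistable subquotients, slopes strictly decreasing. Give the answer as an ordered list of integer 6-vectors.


Barcode: M ≅ I[1,1]^2, I[1,3], I[4,4]^2, I[4,6], I[6,6]^2. HN layers by μ_θ (4 steps, strictly decreasing):
  μ^(1)=5; μ^(2)=2; μ^(3)=-1; μ^(4)=-13

((2, 0, 1, 2, 0, 0); (1, 1, 0, 0, 0, 0); (0, 0, 0, 1, 1, 1); (0, 0, 0, 0, 0, 2))
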